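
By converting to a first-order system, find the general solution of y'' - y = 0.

y(t) = K_1e^(t) + K_2e^(-t)

Let x_1 = y, x_2 = y'. Then x_1' = x_2 and x_2' = x_1.
A = [[0,1],[1,0]]; det(A-λI) = λ^2 - 1.
Eigenvalues λ = 1, -1 with eigenvectors (1,1), (1,-1).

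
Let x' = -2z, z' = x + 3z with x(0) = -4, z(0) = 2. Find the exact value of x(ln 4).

-16

A = [[0,-2],[1,3]]; eigenvalues λ = 2, 1.
Eigenvectors: (1,-1) for λ=2, (2,-1) for λ=1.
From the initial condition, c_1 = 0, c_2 = -2.
x(ln 4) = (0)(4^2)(1) + (-2)(4^1)(2) = -16.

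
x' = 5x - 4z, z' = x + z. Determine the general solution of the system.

Coefficient matrix A = [[5, -4], [1, 1]].
Characteristic polynomial det(A - λI) = λ^2 - 6λ + 9 = 0.
Single eigenvalue λ = 3 with algebraic multiplicity 2.
Eigenvector v = (-2,-1); generalized eigenvector w with (A-λI)w=v is (-3,-1).
General solution: e^(3t)[K_1·v + K_2·(t·v + w)].

x(t) = -2K_1e^(3t) - 2K_2te^(3t) - 3K_2e^(3t), z(t) = -K_1e^(3t) - K_2te^(3t) - K_2e^(3t)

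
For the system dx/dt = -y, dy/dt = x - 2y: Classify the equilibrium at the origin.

stable improper node

A = [[0,-1],[1,-2]]; det(A-λI) = λ^2 + 2λ + 1.
repeated λ = -1 with a single eigenvector.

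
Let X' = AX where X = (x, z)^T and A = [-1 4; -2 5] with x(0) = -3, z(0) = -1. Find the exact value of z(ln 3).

A = [[-1,4],[-2,5]]; eigenvalues λ = 3, 1.
Eigenvectors: (-1,-1) for λ=3, (-2,-1) for λ=1.
From the initial condition, c_1 = -1, c_2 = 2.
z(ln 3) = (-1)(3^3)(-1) + (2)(3^1)(-1) = 21.

21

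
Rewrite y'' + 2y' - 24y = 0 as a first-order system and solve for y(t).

Let x_1 = y, x_2 = y'. Then x_1' = x_2 and x_2' = 24x_1 - 2x_2.
A = [[0,1],[24,-2]]; det(A-λI) = λ^2 + 2λ - 24.
Eigenvalues λ = -6, 4 with eigenvectors (1,-6), (1,4).

y(t) = c_1e^(-6t) + c_2e^(4t)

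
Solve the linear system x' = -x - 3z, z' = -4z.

Coefficient matrix A = [[-1, -3], [0, -4]].
Characteristic polynomial det(A - λI) = λ^2 + 5λ + 4 = 0.
Eigenvalues λ = -1, -4.
For λ=-1: (A-λI) row 1 is [0, -3], so an eigenvector is (-1, 0).
For λ=-4: (A-λI) row 1 is [3, -3], so an eigenvector is (1, 1).
General solution: K_1e^(-t)(-1,0) + K_2e^(-4t)(1,1).

x(t) = -K_1e^(-t) + K_2e^(-4t), z(t) = K_2e^(-4t)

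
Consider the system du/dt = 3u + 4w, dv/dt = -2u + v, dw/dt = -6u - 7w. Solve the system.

Coefficient matrix A = [[3, 0, 4], [-2, 1, 0], [-6, 0, -7]].
det(A - λI) = 0 gives eigenvalues λ = 1, -1, -3.
For λ=1: eigenvector (0,1,0).
For λ=-1: eigenvector (1,1,-1).
For λ=-3: eigenvector (-2,-1,3).
General solution: K_1e^(t)(0,1,0) + K_2e^(-t)(1,1,-1) + K_3e^(-3t)(-2,-1,3).

u(t) = K_2e^(-t) - 2K_3e^(-3t), v(t) = K_1e^(t) + K_2e^(-t) - K_3e^(-3t), w(t) = -K_2e^(-t) + 3K_3e^(-3t)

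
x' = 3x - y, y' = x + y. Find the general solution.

x(t) = -K_1e^(2t) - K_2te^(2t), y(t) = -K_1e^(2t) - K_2te^(2t) + K_2e^(2t)

Coefficient matrix A = [[3, -1], [1, 1]].
Characteristic polynomial det(A - λI) = λ^2 - 4λ + 4 = 0.
Single eigenvalue λ = 2 with algebraic multiplicity 2.
Eigenvector v = (-1,-1); generalized eigenvector w with (A-λI)w=v is (0,1).
General solution: e^(2t)[K_1·v + K_2·(t·v + w)].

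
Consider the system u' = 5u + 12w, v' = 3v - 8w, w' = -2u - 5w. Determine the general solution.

Coefficient matrix A = [[5, 0, 12], [0, 3, -8], [-2, 0, -5]].
det(A - λI) = 0 gives eigenvalues λ = 3, 1, -1.
For λ=3: eigenvector (0,1,0).
For λ=1: eigenvector (3,-4,-1).
For λ=-1: eigenvector (-2,2,1).
General solution: c_1e^(3t)(0,1,0) + c_2e^(t)(3,-4,-1) + c_3e^(-t)(-2,2,1).

u(t) = 3c_2e^(t) - 2c_3e^(-t), v(t) = c_1e^(3t) - 4c_2e^(t) + 2c_3e^(-t), w(t) = -c_2e^(t) + c_3e^(-t)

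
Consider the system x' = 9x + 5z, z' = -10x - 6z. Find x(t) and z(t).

x(t) = -C_1e^(-t) - C_2e^(4t), z(t) = 2C_1e^(-t) + C_2e^(4t)

Coefficient matrix A = [[9, 5], [-10, -6]].
Characteristic polynomial det(A - λI) = λ^2 - 3λ - 4 = 0.
Eigenvalues λ = -1, 4.
For λ=-1: (A-λI) row 1 is [10, 5], so an eigenvector is (-1, 2).
For λ=4: (A-λI) row 1 is [5, 5], so an eigenvector is (-1, 1).
General solution: C_1e^(-t)(-1,2) + C_2e^(4t)(-1,1).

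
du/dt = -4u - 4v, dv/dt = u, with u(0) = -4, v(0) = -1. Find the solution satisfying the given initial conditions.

Coefficient matrix A = [[-4, -4], [1, 0]].
Characteristic polynomial det(A - λI) = λ^2 + 4λ + 4 = 0.
Single eigenvalue λ = -2 with algebraic multiplicity 2.
Eigenvector v = (-2,1); generalized eigenvector w with (A-λI)w=v is (-1,1).
General solution: e^(-2t)[C_1·v + C_2·(t·v + w)].
Applying u(0)=-4, v(0)=-1 gives C_1=5, C_2=-6.

u(t) = 12te^(-2t) - 4e^(-2t), v(t) = -6te^(-2t) - e^(-2t)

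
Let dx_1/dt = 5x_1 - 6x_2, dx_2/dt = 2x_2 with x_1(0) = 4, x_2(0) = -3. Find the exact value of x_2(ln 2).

A = [[5,-6],[0,2]]; eigenvalues λ = 2, 5.
Eigenvectors: (-2,-1) for λ=2, (1,0) for λ=5.
From the initial condition, c_1 = 3, c_2 = 10.
x_2(ln 2) = (3)(2^2)(-1) + (10)(2^5)(0) = -12.

-12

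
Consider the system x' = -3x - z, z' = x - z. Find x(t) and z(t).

Coefficient matrix A = [[-3, -1], [1, -1]].
Characteristic polynomial det(A - λI) = λ^2 + 4λ + 4 = 0.
Single eigenvalue λ = -2 with algebraic multiplicity 2.
Eigenvector v = (-1,1); generalized eigenvector w with (A-λI)w=v is (3,-2).
General solution: e^(-2t)[K_1·v + K_2·(t·v + w)].

x(t) = -K_1e^(-2t) - K_2te^(-2t) + 3K_2e^(-2t), z(t) = K_1e^(-2t) + K_2te^(-2t) - 2K_2e^(-2t)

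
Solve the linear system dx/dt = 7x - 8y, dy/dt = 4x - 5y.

x(t) = -2K_1e^(3t) - K_2e^(-t), y(t) = -K_1e^(3t) - K_2e^(-t)

Coefficient matrix A = [[7, -8], [4, -5]].
Characteristic polynomial det(A - λI) = λ^2 - 2λ - 3 = 0.
Eigenvalues λ = 3, -1.
For λ=3: (A-λI) row 1 is [4, -8], so an eigenvector is (-2, -1).
For λ=-1: (A-λI) row 1 is [8, -8], so an eigenvector is (-1, -1).
General solution: K_1e^(3t)(-2,-1) + K_2e^(-t)(-1,-1).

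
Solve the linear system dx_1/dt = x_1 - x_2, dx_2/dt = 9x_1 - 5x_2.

x_1(t) = K_1e^(-2t) + K_2te^(-2t), x_2(t) = 3K_1e^(-2t) + 3K_2te^(-2t) - K_2e^(-2t)

Coefficient matrix A = [[1, -1], [9, -5]].
Characteristic polynomial det(A - λI) = λ^2 + 4λ + 4 = 0.
Single eigenvalue λ = -2 with algebraic multiplicity 2.
Eigenvector v = (1,3); generalized eigenvector w with (A-λI)w=v is (0,-1).
General solution: e^(-2t)[K_1·v + K_2·(t·v + w)].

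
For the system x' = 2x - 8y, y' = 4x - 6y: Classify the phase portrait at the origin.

stable spiral

A = [[2,-8],[4,-6]]; det(A-λI) = λ^2 + 4λ + 20.
λ = -2 ± 4i: negative real part.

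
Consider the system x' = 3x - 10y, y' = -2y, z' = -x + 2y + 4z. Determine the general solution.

Coefficient matrix A = [[3, -10, 0], [0, -2, 0], [-1, 2, 4]].
det(A - λI) = 0 gives eigenvalues λ = 4, -2, 3.
For λ=4: eigenvector (0,0,-1).
For λ=-2: eigenvector (2,1,0).
For λ=3: eigenvector (1,0,1).
General solution: C_1e^(4t)(0,0,-1) + C_2e^(-2t)(2,1,0) + C_3e^(3t)(1,0,1).

x(t) = 2C_2e^(-2t) + C_3e^(3t), y(t) = C_2e^(-2t), z(t) = -C_1e^(4t) + C_3e^(3t)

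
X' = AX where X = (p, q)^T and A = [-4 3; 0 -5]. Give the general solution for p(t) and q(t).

Coefficient matrix A = [[-4, 3], [0, -5]].
Characteristic polynomial det(A - λI) = λ^2 + 9λ + 20 = 0.
Eigenvalues λ = -4, -5.
For λ=-4: (A-λI) row 1 is [0, 3], so an eigenvector is (-1, 0).
For λ=-5: (A-λI) row 1 is [1, 3], so an eigenvector is (-3, 1).
General solution: C_1e^(-4t)(-1,0) + C_2e^(-5t)(-3,1).

p(t) = -C_1e^(-4t) - 3C_2e^(-5t), q(t) = C_2e^(-5t)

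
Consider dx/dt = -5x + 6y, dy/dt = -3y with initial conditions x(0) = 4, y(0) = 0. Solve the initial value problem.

Coefficient matrix A = [[-5, 6], [0, -3]].
Characteristic polynomial det(A - λI) = λ^2 + 8λ + 15 = 0.
Eigenvalues λ = -3, -5.
For λ=-3: (A-λI) row 1 is [-2, 6], so an eigenvector is (-3, -1).
For λ=-5: (A-λI) row 1 is [0, 6], so an eigenvector is (1, 0).
General solution: C_1e^(-3t)(-3,-1) + C_2e^(-5t)(1,0).
Applying x(0)=4, y(0)=0 gives C_1=0, C_2=4.

x(t) = 4e^(-5t), y(t) = 0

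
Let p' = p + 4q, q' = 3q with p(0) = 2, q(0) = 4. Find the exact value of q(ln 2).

32

A = [[1,4],[0,3]]; eigenvalues λ = 3, 1.
Eigenvectors: (-2,-1) for λ=3, (-1,0) for λ=1.
From the initial condition, c_1 = -4, c_2 = 6.
q(ln 2) = (-4)(2^3)(-1) + (6)(2^1)(0) = 32.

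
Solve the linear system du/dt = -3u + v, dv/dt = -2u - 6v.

Coefficient matrix A = [[-3, 1], [-2, -6]].
Characteristic polynomial det(A - λI) = λ^2 + 9λ + 20 = 0.
Eigenvalues λ = -5, -4.
For λ=-5: (A-λI) row 1 is [2, 1], so an eigenvector is (1, -2).
For λ=-4: (A-λI) row 1 is [1, 1], so an eigenvector is (-1, 1).
General solution: K_1e^(-5t)(1,-2) + K_2e^(-4t)(-1,1).

u(t) = K_1e^(-5t) - K_2e^(-4t), v(t) = -2K_1e^(-5t) + K_2e^(-4t)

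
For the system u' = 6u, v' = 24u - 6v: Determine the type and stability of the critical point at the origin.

saddle

A = [[6,0],[24,-6]]; det(A-λI) = λ^2 - 36.
λ = 6, -6: opposite signs.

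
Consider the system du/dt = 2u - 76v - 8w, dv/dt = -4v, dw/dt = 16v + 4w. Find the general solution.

Coefficient matrix A = [[2, -76, -8], [0, -4, 0], [0, 16, 4]].
det(A - λI) = 0 gives eigenvalues λ = 4, -4, 2.
For λ=4: eigenvector (-4,0,1).
For λ=-4: eigenvector (10,1,-2).
For λ=2: eigenvector (1,0,0).
General solution: c_1e^(4t)(-4,0,1) + c_2e^(-4t)(10,1,-2) + c_3e^(2t)(1,0,0).

u(t) = -4c_1e^(4t) + 10c_2e^(-4t) + c_3e^(2t), v(t) = c_2e^(-4t), w(t) = c_1e^(4t) - 2c_2e^(-4t)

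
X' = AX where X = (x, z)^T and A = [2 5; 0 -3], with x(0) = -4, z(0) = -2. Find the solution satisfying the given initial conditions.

x(t) = -6e^(2t) + 2e^(-3t), z(t) = -2e^(-3t)

Coefficient matrix A = [[2, 5], [0, -3]].
Characteristic polynomial det(A - λI) = λ^2 + λ - 6 = 0.
Eigenvalues λ = 2, -3.
For λ=2: (A-λI) row 1 is [0, 5], so an eigenvector is (-1, 0).
For λ=-3: (A-λI) row 1 is [5, 5], so an eigenvector is (1, -1).
General solution: C_1e^(2t)(-1,0) + C_2e^(-3t)(1,-1).
Applying x(0)=-4, z(0)=-2 gives C_1=6, C_2=2.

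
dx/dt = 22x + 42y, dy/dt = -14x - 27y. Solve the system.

x(t) = 2c_1e^(t) + 3c_2e^(-6t), y(t) = -c_1e^(t) - 2c_2e^(-6t)

Coefficient matrix A = [[22, 42], [-14, -27]].
Characteristic polynomial det(A - λI) = λ^2 + 5λ - 6 = 0.
Eigenvalues λ = 1, -6.
For λ=1: (A-λI) row 1 is [21, 42], so an eigenvector is (2, -1).
For λ=-6: (A-λI) row 1 is [28, 42], so an eigenvector is (3, -2).
General solution: c_1e^(t)(2,-1) + c_2e^(-6t)(3,-2).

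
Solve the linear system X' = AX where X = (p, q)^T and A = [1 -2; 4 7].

Coefficient matrix A = [[1, -2], [4, 7]].
Characteristic polynomial det(A - λI) = λ^2 - 8λ + 15 = 0.
Eigenvalues λ = 5, 3.
For λ=5: (A-λI) row 1 is [-4, -2], so an eigenvector is (-1, 2).
For λ=3: (A-λI) row 1 is [-2, -2], so an eigenvector is (1, -1).
General solution: c_1e^(5t)(-1,2) + c_2e^(3t)(1,-1).

p(t) = -c_1e^(5t) + c_2e^(3t), q(t) = 2c_1e^(5t) - c_2e^(3t)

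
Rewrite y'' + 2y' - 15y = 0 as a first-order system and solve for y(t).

y(t) = c_1e^(-5t) + c_2e^(3t)

Let x_1 = y, x_2 = y'. Then x_1' = x_2 and x_2' = 15x_1 - 2x_2.
A = [[0,1],[15,-2]]; det(A-λI) = λ^2 + 2λ - 15.
Eigenvalues λ = -5, 3 with eigenvectors (1,-5), (1,3).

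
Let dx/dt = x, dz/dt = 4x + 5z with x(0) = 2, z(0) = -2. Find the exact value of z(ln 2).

-4

A = [[1,0],[4,5]]; eigenvalues λ = 5, 1.
Eigenvectors: (0,-1) for λ=5, (1,-1) for λ=1.
From the initial condition, c_1 = 0, c_2 = 2.
z(ln 2) = (0)(2^5)(-1) + (2)(2^1)(-1) = -4.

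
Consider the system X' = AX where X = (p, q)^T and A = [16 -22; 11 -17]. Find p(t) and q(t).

Coefficient matrix A = [[16, -22], [11, -17]].
Characteristic polynomial det(A - λI) = λ^2 + λ - 30 = 0.
Eigenvalues λ = 5, -6.
For λ=5: (A-λI) row 1 is [11, -22], so an eigenvector is (-2, -1).
For λ=-6: (A-λI) row 1 is [22, -22], so an eigenvector is (-1, -1).
General solution: c_1e^(5t)(-2,-1) + c_2e^(-6t)(-1,-1).

p(t) = -2c_1e^(5t) - c_2e^(-6t), q(t) = -c_1e^(5t) - c_2e^(-6t)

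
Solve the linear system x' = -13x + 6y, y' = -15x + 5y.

Coefficient matrix A = [[-13, 6], [-15, 5]].
Characteristic polynomial det(A - λI) = λ^2 + 8λ + 25 = 0.
Eigenvalues λ = -4 ± 3i (complex conjugate pair).
For λ=-4+3i: an eigenvector is (1,2) - i(1,1) = (1 - i, 2 - i).
A real fundamental pair from Re and Im of e^((-4+3i)t)v: X_1 = e^(-4t)(cos(3t)·(1,2) + sin(3t)·(1,1)), X_2 = e^(-4t)(sin(3t)·(1,2) - cos(3t)·(1,1)).
General solution: c_1X_1 + c_2X_2.

x(t) = c_1e^(-4t)sin(3t) + c_1e^(-4t)cos(3t) + c_2e^(-4t)sin(3t) - c_2e^(-4t)cos(3t), y(t) = c_1e^(-4t)sin(3t) + 2c_1e^(-4t)cos(3t) + 2c_2e^(-4t)sin(3t) - c_2e^(-4t)cos(3t)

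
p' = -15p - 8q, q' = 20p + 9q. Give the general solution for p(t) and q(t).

p(t) = C_1e^(-3t)sin(4t) - C_1e^(-3t)cos(4t) - C_2e^(-3t)sin(4t) - C_2e^(-3t)cos(4t), q(t) = -2C_1e^(-3t)sin(4t) + C_1e^(-3t)cos(4t) + C_2e^(-3t)sin(4t) + 2C_2e^(-3t)cos(4t)

Coefficient matrix A = [[-15, -8], [20, 9]].
Characteristic polynomial det(A - λI) = λ^2 + 6λ + 25 = 0.
Eigenvalues λ = -3 ± 4i (complex conjugate pair).
For λ=-3+4i: an eigenvector is (-1,1) - i(1,-2) = (-1 - i, 1 + 2i).
A real fundamental pair from Re and Im of e^((-3+4i)t)v: X_1 = e^(-3t)(cos(4t)·(-1,1) + sin(4t)·(1,-2)), X_2 = e^(-3t)(sin(4t)·(-1,1) - cos(4t)·(1,-2)).
General solution: C_1X_1 + C_2X_2.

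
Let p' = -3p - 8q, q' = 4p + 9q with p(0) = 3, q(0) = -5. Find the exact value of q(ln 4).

-7160

A = [[-3,-8],[4,9]]; eigenvalues λ = 1, 5.
Eigenvectors: (2,-1) for λ=1, (-1,1) for λ=5.
From the initial condition, c_1 = -2, c_2 = -7.
q(ln 4) = (-2)(4^1)(-1) + (-7)(4^5)(1) = -7160.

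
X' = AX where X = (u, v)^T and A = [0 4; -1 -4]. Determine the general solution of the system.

Coefficient matrix A = [[0, 4], [-1, -4]].
Characteristic polynomial det(A - λI) = λ^2 + 4λ + 4 = 0.
Single eigenvalue λ = -2 with algebraic multiplicity 2.
Eigenvector v = (-2,1); generalized eigenvector w with (A-λI)w=v is (1,-1).
General solution: e^(-2t)[C_1·v + C_2·(t·v + w)].

u(t) = -2C_1e^(-2t) - 2C_2te^(-2t) + C_2e^(-2t), v(t) = C_1e^(-2t) + C_2te^(-2t) - C_2e^(-2t)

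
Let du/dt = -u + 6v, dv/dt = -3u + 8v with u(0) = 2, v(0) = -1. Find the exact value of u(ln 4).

A = [[-1,6],[-3,8]]; eigenvalues λ = 2, 5.
Eigenvectors: (-2,-1) for λ=2, (1,1) for λ=5.
From the initial condition, c_1 = -3, c_2 = -4.
u(ln 4) = (-3)(4^2)(-2) + (-4)(4^5)(1) = -4000.

-4000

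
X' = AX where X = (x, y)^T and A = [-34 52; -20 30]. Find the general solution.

x(t) = -2K_1e^(-2t)sin(4t) - 3K_1e^(-2t)cos(4t) - 3K_2e^(-2t)sin(4t) + 2K_2e^(-2t)cos(4t), y(t) = -K_1e^(-2t)sin(4t) - 2K_1e^(-2t)cos(4t) - 2K_2e^(-2t)sin(4t) + K_2e^(-2t)cos(4t)

Coefficient matrix A = [[-34, 52], [-20, 30]].
Characteristic polynomial det(A - λI) = λ^2 + 4λ + 20 = 0.
Eigenvalues λ = -2 ± 4i (complex conjugate pair).
For λ=-2+4i: an eigenvector is (-3,-2) - i(-2,-1) = (-3 + 2i, -2 + i).
A real fundamental pair from Re and Im of e^((-2+4i)t)v: X_1 = e^(-2t)(cos(4t)·(-3,-2) + sin(4t)·(-2,-1)), X_2 = e^(-2t)(sin(4t)·(-3,-2) - cos(4t)·(-2,-1)).
General solution: K_1X_1 + K_2X_2.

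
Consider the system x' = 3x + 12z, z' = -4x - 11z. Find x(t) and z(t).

Coefficient matrix A = [[3, 12], [-4, -11]].
Characteristic polynomial det(A - λI) = λ^2 + 8λ + 15 = 0.
Eigenvalues λ = -3, -5.
For λ=-3: (A-λI) row 1 is [6, 12], so an eigenvector is (2, -1).
For λ=-5: (A-λI) row 1 is [8, 12], so an eigenvector is (3, -2).
General solution: K_1e^(-3t)(2,-1) + K_2e^(-5t)(3,-2).

x(t) = 2K_1e^(-3t) + 3K_2e^(-5t), z(t) = -K_1e^(-3t) - 2K_2e^(-5t)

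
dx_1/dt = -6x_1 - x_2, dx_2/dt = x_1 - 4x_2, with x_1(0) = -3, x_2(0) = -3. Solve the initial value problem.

x_1(t) = 6te^(-5t) - 3e^(-5t), x_2(t) = -6te^(-5t) - 3e^(-5t)

Coefficient matrix A = [[-6, -1], [1, -4]].
Characteristic polynomial det(A - λI) = λ^2 + 10λ + 25 = 0.
Single eigenvalue λ = -5 with algebraic multiplicity 2.
Eigenvector v = (1,-1); generalized eigenvector w with (A-λI)w=v is (-3,2).
General solution: e^(-5t)[c_1·v + c_2·(t·v + w)].
Applying x_1(0)=-3, x_2(0)=-3 gives c_1=15, c_2=6.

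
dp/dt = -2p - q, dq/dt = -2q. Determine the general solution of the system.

p(t) = K_1e^(-2t) + K_2te^(-2t) - 2K_2e^(-2t), q(t) = -K_2e^(-2t)

Coefficient matrix A = [[-2, -1], [0, -2]].
Characteristic polynomial det(A - λI) = λ^2 + 4λ + 4 = 0.
Single eigenvalue λ = -2 with algebraic multiplicity 2.
Eigenvector v = (1,0); generalized eigenvector w with (A-λI)w=v is (-2,-1).
General solution: e^(-2t)[K_1·v + K_2·(t·v + w)].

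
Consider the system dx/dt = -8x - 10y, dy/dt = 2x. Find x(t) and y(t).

Coefficient matrix A = [[-8, -10], [2, 0]].
Characteristic polynomial det(A - λI) = λ^2 + 8λ + 20 = 0.
Eigenvalues λ = -4 ± 2i (complex conjugate pair).
For λ=-4+2i: an eigenvector is (-1,0) - i(2,-1) = (-1 - 2i, 0 + i).
A real fundamental pair from Re and Im of e^((-4+2i)t)v: X_1 = e^(-4t)(cos(2t)·(-1,0) + sin(2t)·(2,-1)), X_2 = e^(-4t)(sin(2t)·(-1,0) - cos(2t)·(2,-1)).
General solution: c_1X_1 + c_2X_2.

x(t) = 2c_1e^(-4t)sin(2t) - c_1e^(-4t)cos(2t) - c_2e^(-4t)sin(2t) - 2c_2e^(-4t)cos(2t), y(t) = -c_1e^(-4t)sin(2t) + c_2e^(-4t)cos(2t)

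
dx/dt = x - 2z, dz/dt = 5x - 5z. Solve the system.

Coefficient matrix A = [[1, -2], [5, -5]].
Characteristic polynomial det(A - λI) = λ^2 + 4λ + 5 = 0.
Eigenvalues λ = -2 ± i (complex conjugate pair).
For λ=-2+i: an eigenvector is (-1,-2) - i(1,1) = (-1 - i, -2 - i).
A real fundamental pair from Re and Im of e^((-2+i)t)v: X_1 = e^(-2t)(cos(t)·(-1,-2) + sin(t)·(1,1)), X_2 = e^(-2t)(sin(t)·(-1,-2) - cos(t)·(1,1)).
General solution: C_1X_1 + C_2X_2.

x(t) = C_1e^(-2t)sin(t) - C_1e^(-2t)cos(t) - C_2e^(-2t)sin(t) - C_2e^(-2t)cos(t), z(t) = C_1e^(-2t)sin(t) - 2C_1e^(-2t)cos(t) - 2C_2e^(-2t)sin(t) - C_2e^(-2t)cos(t)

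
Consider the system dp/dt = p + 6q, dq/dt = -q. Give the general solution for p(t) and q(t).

Coefficient matrix A = [[1, 6], [0, -1]].
Characteristic polynomial det(A - λI) = λ^2 - 1 = 0.
Eigenvalues λ = 1, -1.
For λ=1: (A-λI) row 1 is [0, 6], so an eigenvector is (1, 0).
For λ=-1: (A-λI) row 1 is [2, 6], so an eigenvector is (-3, 1).
General solution: C_1e^(t)(1,0) + C_2e^(-t)(-3,1).

p(t) = C_1e^(t) - 3C_2e^(-t), q(t) = C_2e^(-t)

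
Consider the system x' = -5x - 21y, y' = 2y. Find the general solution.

x(t) = -c_1e^(-5t) - 3c_2e^(2t), y(t) = c_2e^(2t)

Coefficient matrix A = [[-5, -21], [0, 2]].
Characteristic polynomial det(A - λI) = λ^2 + 3λ - 10 = 0.
Eigenvalues λ = -5, 2.
For λ=-5: (A-λI) row 1 is [0, -21], so an eigenvector is (-1, 0).
For λ=2: (A-λI) row 1 is [-7, -21], so an eigenvector is (-3, 1).
General solution: c_1e^(-5t)(-1,0) + c_2e^(2t)(-3,1).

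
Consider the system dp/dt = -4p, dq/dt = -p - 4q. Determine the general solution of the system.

p(t) = -K_2e^(-4t), q(t) = K_1e^(-4t) + K_2te^(-4t) + K_2e^(-4t)

Coefficient matrix A = [[-4, 0], [-1, -4]].
Characteristic polynomial det(A - λI) = λ^2 + 8λ + 16 = 0.
Single eigenvalue λ = -4 with algebraic multiplicity 2.
Eigenvector v = (0,1); generalized eigenvector w with (A-λI)w=v is (-1,1).
General solution: e^(-4t)[K_1·v + K_2·(t·v + w)].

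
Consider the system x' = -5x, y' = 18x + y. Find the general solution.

Coefficient matrix A = [[-5, 0], [18, 1]].
Characteristic polynomial det(A - λI) = λ^2 + 4λ - 5 = 0.
Eigenvalues λ = 1, -5.
For λ=1: (A-λI) row 1 is [-6, 0], so an eigenvector is (0, -1).
For λ=-5: (A-λI) row 2 is [18, 6], so an eigenvector is (-1, 3).
General solution: c_1e^(t)(0,-1) + c_2e^(-5t)(-1,3).

x(t) = -c_2e^(-5t), y(t) = -c_1e^(t) + 3c_2e^(-5t)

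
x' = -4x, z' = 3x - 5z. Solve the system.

Coefficient matrix A = [[-4, 0], [3, -5]].
Characteristic polynomial det(A - λI) = λ^2 + 9λ + 20 = 0.
Eigenvalues λ = -4, -5.
For λ=-4: (A-λI) row 2 is [3, -1], so an eigenvector is (1, 3).
For λ=-5: (A-λI) row 1 is [1, 0], so an eigenvector is (0, 1).
General solution: C_1e^(-4t)(1,3) + C_2e^(-5t)(0,1).

x(t) = C_1e^(-4t), z(t) = 3C_1e^(-4t) + C_2e^(-5t)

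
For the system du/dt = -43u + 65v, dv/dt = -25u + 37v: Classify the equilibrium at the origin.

stable spiral

A = [[-43,65],[-25,37]]; det(A-λI) = λ^2 + 6λ + 34.
λ = -3 ± 5i: negative real part.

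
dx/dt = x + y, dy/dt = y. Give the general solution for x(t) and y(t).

Coefficient matrix A = [[1, 1], [0, 1]].
Characteristic polynomial det(A - λI) = λ^2 - 2λ + 1 = 0.
Single eigenvalue λ = 1 with algebraic multiplicity 2.
Eigenvector v = (-1,0); generalized eigenvector w with (A-λI)w=v is (-2,-1).
General solution: e^(t)[K_1·v + K_2·(t·v + w)].

x(t) = -K_1e^(t) - K_2te^(t) - 2K_2e^(t), y(t) = -K_2e^(t)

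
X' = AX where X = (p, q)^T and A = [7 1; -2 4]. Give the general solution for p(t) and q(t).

p(t) = K_1e^(5t) + K_2e^(6t), q(t) = -2K_1e^(5t) - K_2e^(6t)

Coefficient matrix A = [[7, 1], [-2, 4]].
Characteristic polynomial det(A - λI) = λ^2 - 11λ + 30 = 0.
Eigenvalues λ = 5, 6.
For λ=5: (A-λI) row 1 is [2, 1], so an eigenvector is (1, -2).
For λ=6: (A-λI) row 1 is [1, 1], so an eigenvector is (1, -1).
General solution: K_1e^(5t)(1,-2) + K_2e^(6t)(1,-1).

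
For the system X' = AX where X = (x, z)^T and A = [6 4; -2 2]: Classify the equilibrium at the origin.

A = [[6,4],[-2,2]]; det(A-λI) = λ^2 - 8λ + 20.
λ = 4 ± 2i: positive real part.

unstable spiral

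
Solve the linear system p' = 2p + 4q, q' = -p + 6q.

p(t) = 2c_1e^(4t) + 2c_2te^(4t) - c_2e^(4t), q(t) = c_1e^(4t) + c_2te^(4t)

Coefficient matrix A = [[2, 4], [-1, 6]].
Characteristic polynomial det(A - λI) = λ^2 - 8λ + 16 = 0.
Single eigenvalue λ = 4 with algebraic multiplicity 2.
Eigenvector v = (2,1); generalized eigenvector w with (A-λI)w=v is (-1,0).
General solution: e^(4t)[c_1·v + c_2·(t·v + w)].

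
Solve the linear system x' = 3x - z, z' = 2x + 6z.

x(t) = -C_1e^(5t) - C_2e^(4t), z(t) = 2C_1e^(5t) + C_2e^(4t)

Coefficient matrix A = [[3, -1], [2, 6]].
Characteristic polynomial det(A - λI) = λ^2 - 9λ + 20 = 0.
Eigenvalues λ = 5, 4.
For λ=5: (A-λI) row 1 is [-2, -1], so an eigenvector is (-1, 2).
For λ=4: (A-λI) row 1 is [-1, -1], so an eigenvector is (-1, 1).
General solution: C_1e^(5t)(-1,2) + C_2e^(4t)(-1,1).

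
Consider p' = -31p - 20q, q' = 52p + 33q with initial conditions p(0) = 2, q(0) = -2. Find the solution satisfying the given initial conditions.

Coefficient matrix A = [[-31, -20], [52, 33]].
Characteristic polynomial det(A - λI) = λ^2 - 2λ + 17 = 0.
Eigenvalues λ = 1 ± 4i (complex conjugate pair).
For λ=1+4i: an eigenvector is (-1,2) - i(-2,3) = (-1 + 2i, 2 - 3i).
A real fundamental pair from Re and Im of e^((1+4i)t)v: X_1 = e^(t)(cos(4t)·(-1,2) + sin(4t)·(-2,3)), X_2 = e^(t)(sin(4t)·(-1,2) - cos(4t)·(-2,3)).
General solution: K_1X_1 + K_2X_2.
Applying p(0)=2, q(0)=-2 gives K_1=2, K_2=2.

p(t) = -6e^(t)sin(4t) + 2e^(t)cos(4t), q(t) = 10e^(t)sin(4t) - 2e^(t)cos(4t)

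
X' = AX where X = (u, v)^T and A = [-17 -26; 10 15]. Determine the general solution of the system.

Coefficient matrix A = [[-17, -26], [10, 15]].
Characteristic polynomial det(A - λI) = λ^2 + 2λ + 5 = 0.
Eigenvalues λ = -1 ± 2i (complex conjugate pair).
For λ=-1+2i: an eigenvector is (3,-2) - i(2,-1) = (3 - 2i, -2 + i).
A real fundamental pair from Re and Im of e^((-1+2i)t)v: X_1 = e^(-t)(cos(2t)·(3,-2) + sin(2t)·(2,-1)), X_2 = e^(-t)(sin(2t)·(3,-2) - cos(2t)·(2,-1)).
General solution: C_1X_1 + C_2X_2.

u(t) = 2C_1e^(-t)sin(2t) + 3C_1e^(-t)cos(2t) + 3C_2e^(-t)sin(2t) - 2C_2e^(-t)cos(2t), v(t) = -C_1e^(-t)sin(2t) - 2C_1e^(-t)cos(2t) - 2C_2e^(-t)sin(2t) + C_2e^(-t)cos(2t)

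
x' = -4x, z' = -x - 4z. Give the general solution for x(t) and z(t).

Coefficient matrix A = [[-4, 0], [-1, -4]].
Characteristic polynomial det(A - λI) = λ^2 + 8λ + 16 = 0.
Single eigenvalue λ = -4 with algebraic multiplicity 2.
Eigenvector v = (0,1); generalized eigenvector w with (A-λI)w=v is (-1,3).
General solution: e^(-4t)[C_1·v + C_2·(t·v + w)].

x(t) = -C_2e^(-4t), z(t) = C_1e^(-4t) + C_2te^(-4t) + 3C_2e^(-4t)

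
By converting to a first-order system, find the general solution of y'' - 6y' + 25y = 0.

Let x_1 = y, x_2 = y'. Then x_1' = x_2 and x_2' = -25x_1 + 6x_2.
A = [[0,1],[-25,6]]; det(A-λI) = λ^2 - 6λ + 25.
Eigenvalues λ = 3 ± 4i.

y(t) = c_1e^(3t)cos(4t) + c_2e^(3t)sin(4t)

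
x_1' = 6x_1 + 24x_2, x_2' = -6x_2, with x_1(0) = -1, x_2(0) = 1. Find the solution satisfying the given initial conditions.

x_1(t) = e^(6t) - 2e^(-6t), x_2(t) = e^(-6t)

Coefficient matrix A = [[6, 24], [0, -6]].
Characteristic polynomial det(A - λI) = λ^2 - 36 = 0.
Eigenvalues λ = -6, 6.
For λ=-6: (A-λI) row 1 is [12, 24], so an eigenvector is (-2, 1).
For λ=6: (A-λI) row 1 is [0, 24], so an eigenvector is (-1, 0).
General solution: c_1e^(-6t)(-2,1) + c_2e^(6t)(-1,0).
Applying x_1(0)=-1, x_2(0)=1 gives c_1=1, c_2=-1.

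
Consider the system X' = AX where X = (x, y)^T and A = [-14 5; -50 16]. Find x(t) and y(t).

Coefficient matrix A = [[-14, 5], [-50, 16]].
Characteristic polynomial det(A - λI) = λ^2 - 2λ + 26 = 0.
Eigenvalues λ = 1 ± 5i (complex conjugate pair).
For λ=1+5i: an eigenvector is (-1,-3) - i(0,1) = (-1, -3 - i).
A real fundamental pair from Re and Im of e^((1+5i)t)v: X_1 = e^(t)(cos(5t)·(-1,-3) + sin(5t)·(0,1)), X_2 = e^(t)(sin(5t)·(-1,-3) - cos(5t)·(0,1)).
General solution: c_1X_1 + c_2X_2.

x(t) = -c_1e^(t)cos(5t) - c_2e^(t)sin(5t), y(t) = c_1e^(t)sin(5t) - 3c_1e^(t)cos(5t) - 3c_2e^(t)sin(5t) - c_2e^(t)cos(5t)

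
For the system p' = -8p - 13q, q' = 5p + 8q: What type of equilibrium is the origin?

center

A = [[-8,-13],[5,8]]; det(A-λI) = λ^2 + 1.
λ = 0 ± i: zero real part.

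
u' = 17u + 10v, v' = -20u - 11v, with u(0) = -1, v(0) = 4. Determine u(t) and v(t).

Coefficient matrix A = [[17, 10], [-20, -11]].
Characteristic polynomial det(A - λI) = λ^2 - 6λ + 13 = 0.
Eigenvalues λ = 3 ± 2i (complex conjugate pair).
For λ=3+2i: an eigenvector is (-2,3) - i(1,-1) = (-2 - i, 3 + i).
A real fundamental pair from Re and Im of e^((3+2i)t)v: X_1 = e^(3t)(cos(2t)·(-2,3) + sin(2t)·(1,-1)), X_2 = e^(3t)(sin(2t)·(-2,3) - cos(2t)·(1,-1)).
General solution: c_1X_1 + c_2X_2.
Applying u(0)=-1, v(0)=4 gives c_1=3, c_2=-5.

u(t) = 13e^(3t)sin(2t) - e^(3t)cos(2t), v(t) = -18e^(3t)sin(2t) + 4e^(3t)cos(2t)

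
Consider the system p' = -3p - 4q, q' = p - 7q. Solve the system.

p(t) = 2K_1e^(-5t) + 2K_2te^(-5t) - K_2e^(-5t), q(t) = K_1e^(-5t) + K_2te^(-5t) - K_2e^(-5t)

Coefficient matrix A = [[-3, -4], [1, -7]].
Characteristic polynomial det(A - λI) = λ^2 + 10λ + 25 = 0.
Single eigenvalue λ = -5 with algebraic multiplicity 2.
Eigenvector v = (2,1); generalized eigenvector w with (A-λI)w=v is (-1,-1).
General solution: e^(-5t)[K_1·v + K_2·(t·v + w)].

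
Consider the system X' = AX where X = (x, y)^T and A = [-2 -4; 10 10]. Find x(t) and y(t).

Coefficient matrix A = [[-2, -4], [10, 10]].
Characteristic polynomial det(A - λI) = λ^2 - 8λ + 20 = 0.
Eigenvalues λ = 4 ± 2i (complex conjugate pair).
For λ=4+2i: an eigenvector is (-1,1) - i(1,-2) = (-1 - i, 1 + 2i).
A real fundamental pair from Re and Im of e^((4+2i)t)v: X_1 = e^(4t)(cos(2t)·(-1,1) + sin(2t)·(1,-2)), X_2 = e^(4t)(sin(2t)·(-1,1) - cos(2t)·(1,-2)).
General solution: K_1X_1 + K_2X_2.

x(t) = K_1e^(4t)sin(2t) - K_1e^(4t)cos(2t) - K_2e^(4t)sin(2t) - K_2e^(4t)cos(2t), y(t) = -2K_1e^(4t)sin(2t) + K_1e^(4t)cos(2t) + K_2e^(4t)sin(2t) + 2K_2e^(4t)cos(2t)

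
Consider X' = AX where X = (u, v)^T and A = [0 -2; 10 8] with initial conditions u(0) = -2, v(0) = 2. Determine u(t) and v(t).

u(t) = 2e^(4t)sin(2t) - 2e^(4t)cos(2t), v(t) = -6e^(4t)sin(2t) + 2e^(4t)cos(2t)

Coefficient matrix A = [[0, -2], [10, 8]].
Characteristic polynomial det(A - λI) = λ^2 - 8λ + 20 = 0.
Eigenvalues λ = 4 ± 2i (complex conjugate pair).
For λ=4+2i: an eigenvector is (0,1) - i(-1,2) = (0 + i, 1 - 2i).
A real fundamental pair from Re and Im of e^((4+2i)t)v: X_1 = e^(4t)(cos(2t)·(0,1) + sin(2t)·(-1,2)), X_2 = e^(4t)(sin(2t)·(0,1) - cos(2t)·(-1,2)).
General solution: C_1X_1 + C_2X_2.
Applying u(0)=-2, v(0)=2 gives C_1=-2, C_2=-2.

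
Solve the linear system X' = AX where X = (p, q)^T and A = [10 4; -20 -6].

p(t) = c_1e^(2t)cos(4t) + c_2e^(2t)sin(4t), q(t) = -c_1e^(2t)sin(4t) - 2c_1e^(2t)cos(4t) - 2c_2e^(2t)sin(4t) + c_2e^(2t)cos(4t)

Coefficient matrix A = [[10, 4], [-20, -6]].
Characteristic polynomial det(A - λI) = λ^2 - 4λ + 20 = 0.
Eigenvalues λ = 2 ± 4i (complex conjugate pair).
For λ=2+4i: an eigenvector is (1,-2) - i(0,-1) = (1, -2 + i).
A real fundamental pair from Re and Im of e^((2+4i)t)v: X_1 = e^(2t)(cos(4t)·(1,-2) + sin(4t)·(0,-1)), X_2 = e^(2t)(sin(4t)·(1,-2) - cos(4t)·(0,-1)).
General solution: c_1X_1 + c_2X_2.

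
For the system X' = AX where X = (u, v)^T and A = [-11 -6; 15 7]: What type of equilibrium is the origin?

A = [[-11,-6],[15,7]]; det(A-λI) = λ^2 + 4λ + 13.
λ = -2 ± 3i: negative real part.

stable spiral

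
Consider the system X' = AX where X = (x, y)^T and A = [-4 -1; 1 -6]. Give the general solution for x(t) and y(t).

x(t) = C_1e^(-5t) + C_2te^(-5t) - 2C_2e^(-5t), y(t) = C_1e^(-5t) + C_2te^(-5t) - 3C_2e^(-5t)

Coefficient matrix A = [[-4, -1], [1, -6]].
Characteristic polynomial det(A - λI) = λ^2 + 10λ + 25 = 0.
Single eigenvalue λ = -5 with algebraic multiplicity 2.
Eigenvector v = (1,1); generalized eigenvector w with (A-λI)w=v is (-2,-3).
General solution: e^(-5t)[C_1·v + C_2·(t·v + w)].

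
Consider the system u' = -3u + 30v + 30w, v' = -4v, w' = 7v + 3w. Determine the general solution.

Coefficient matrix A = [[-3, 30, 30], [0, -4, 0], [0, 7, 3]].
det(A - λI) = 0 gives eigenvalues λ = -4, -3, 3.
For λ=-4: eigenvector (0,1,-1).
For λ=-3: eigenvector (1,0,0).
For λ=3: eigenvector (5,0,1).
General solution: C_1e^(-4t)(0,1,-1) + C_2e^(-3t)(1,0,0) + C_3e^(3t)(5,0,1).

u(t) = C_2e^(-3t) + 5C_3e^(3t), v(t) = C_1e^(-4t), w(t) = -C_1e^(-4t) + C_3e^(3t)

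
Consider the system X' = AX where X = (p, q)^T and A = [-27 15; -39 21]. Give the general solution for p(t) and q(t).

Coefficient matrix A = [[-27, 15], [-39, 21]].
Characteristic polynomial det(A - λI) = λ^2 + 6λ + 18 = 0.
Eigenvalues λ = -3 ± 3i (complex conjugate pair).
For λ=-3+3i: an eigenvector is (-1,-2) - i(-2,-3) = (-1 + 2i, -2 + 3i).
A real fundamental pair from Re and Im of e^((-3+3i)t)v: X_1 = e^(-3t)(cos(3t)·(-1,-2) + sin(3t)·(-2,-3)), X_2 = e^(-3t)(sin(3t)·(-1,-2) - cos(3t)·(-2,-3)).
General solution: C_1X_1 + C_2X_2.

p(t) = -2C_1e^(-3t)sin(3t) - C_1e^(-3t)cos(3t) - C_2e^(-3t)sin(3t) + 2C_2e^(-3t)cos(3t), q(t) = -3C_1e^(-3t)sin(3t) - 2C_1e^(-3t)cos(3t) - 2C_2e^(-3t)sin(3t) + 3C_2e^(-3t)cos(3t)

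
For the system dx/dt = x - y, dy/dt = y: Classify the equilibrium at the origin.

A = [[1,-1],[0,1]]; det(A-λI) = λ^2 - 2λ + 1.
repeated λ = 1 with a single eigenvector.

unstable improper node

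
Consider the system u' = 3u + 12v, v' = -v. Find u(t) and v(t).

u(t) = -C_1e^(3t) + 3C_2e^(-t), v(t) = -C_2e^(-t)

Coefficient matrix A = [[3, 12], [0, -1]].
Characteristic polynomial det(A - λI) = λ^2 - 2λ - 3 = 0.
Eigenvalues λ = 3, -1.
For λ=3: (A-λI) row 1 is [0, 12], so an eigenvector is (-1, 0).
For λ=-1: (A-λI) row 1 is [4, 12], so an eigenvector is (3, -1).
General solution: C_1e^(3t)(-1,0) + C_2e^(-t)(3,-1).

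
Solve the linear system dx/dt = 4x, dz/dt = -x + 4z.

x(t) = -c_2e^(4t), z(t) = c_1e^(4t) + c_2te^(4t) - 2c_2e^(4t)

Coefficient matrix A = [[4, 0], [-1, 4]].
Characteristic polynomial det(A - λI) = λ^2 - 8λ + 16 = 0.
Single eigenvalue λ = 4 with algebraic multiplicity 2.
Eigenvector v = (0,1); generalized eigenvector w with (A-λI)w=v is (-1,-2).
General solution: e^(4t)[c_1·v + c_2·(t·v + w)].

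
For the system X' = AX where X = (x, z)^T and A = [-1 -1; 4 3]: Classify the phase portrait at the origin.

unstable improper node

A = [[-1,-1],[4,3]]; det(A-λI) = λ^2 - 2λ + 1.
repeated λ = 1 with a single eigenvector.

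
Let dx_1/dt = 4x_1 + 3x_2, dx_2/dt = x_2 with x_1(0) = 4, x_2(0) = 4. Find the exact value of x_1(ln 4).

2032

A = [[4,3],[0,1]]; eigenvalues λ = 4, 1.
Eigenvectors: (1,0) for λ=4, (1,-1) for λ=1.
From the initial condition, c_1 = 8, c_2 = -4.
x_1(ln 4) = (8)(4^4)(1) + (-4)(4^1)(1) = 2032.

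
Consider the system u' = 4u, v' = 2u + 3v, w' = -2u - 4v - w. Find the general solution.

Coefficient matrix A = [[4, 0, 0], [2, 3, 0], [-2, -4, -1]].
det(A - λI) = 0 gives eigenvalues λ = -1, 3, 4.
For λ=-1: eigenvector (0,0,1).
For λ=3: eigenvector (0,1,-1).
For λ=4: eigenvector (1,2,-2).
General solution: C_1e^(-t)(0,0,1) + C_2e^(3t)(0,1,-1) + C_3e^(4t)(1,2,-2).

u(t) = C_3e^(4t), v(t) = C_2e^(3t) + 2C_3e^(4t), w(t) = C_1e^(-t) - C_2e^(3t) - 2C_3e^(4t)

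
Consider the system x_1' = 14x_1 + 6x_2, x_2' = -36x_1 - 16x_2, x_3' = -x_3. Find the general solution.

Coefficient matrix A = [[14, 6, 0], [-36, -16, 0], [0, 0, -1]].
det(A - λI) = 0 gives eigenvalues λ = -1, -4, 2.
For λ=-1: eigenvector (0,0,1).
For λ=-4: eigenvector (1,-3,0).
For λ=2: eigenvector (-1,2,0).
General solution: K_1e^(-t)(0,0,1) + K_2e^(-4t)(1,-3,0) + K_3e^(2t)(-1,2,0).

x_1(t) = K_2e^(-4t) - K_3e^(2t), x_2(t) = -3K_2e^(-4t) + 2K_3e^(2t), x_3(t) = K_1e^(-t)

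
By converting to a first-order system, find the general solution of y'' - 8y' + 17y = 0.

Let x_1 = y, x_2 = y'. Then x_1' = x_2 and x_2' = -17x_1 + 8x_2.
A = [[0,1],[-17,8]]; det(A-λI) = λ^2 - 8λ + 17.
Eigenvalues λ = 4 ± i.

y(t) = K_1e^(4t)cos(t) + K_2e^(4t)sin(t)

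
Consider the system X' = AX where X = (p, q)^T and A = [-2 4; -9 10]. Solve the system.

p(t) = 2c_1e^(4t) + 2c_2te^(4t) - c_2e^(4t), q(t) = 3c_1e^(4t) + 3c_2te^(4t) - c_2e^(4t)

Coefficient matrix A = [[-2, 4], [-9, 10]].
Characteristic polynomial det(A - λI) = λ^2 - 8λ + 16 = 0.
Single eigenvalue λ = 4 with algebraic multiplicity 2.
Eigenvector v = (2,3); generalized eigenvector w with (A-λI)w=v is (-1,-1).
General solution: e^(4t)[c_1·v + c_2·(t·v + w)].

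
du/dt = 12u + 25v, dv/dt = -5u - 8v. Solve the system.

Coefficient matrix A = [[12, 25], [-5, -8]].
Characteristic polynomial det(A - λI) = λ^2 - 4λ + 29 = 0.
Eigenvalues λ = 2 ± 5i (complex conjugate pair).
For λ=2+5i: an eigenvector is (2,-1) - i(-1,0) = (2 + i, -1).
A real fundamental pair from Re and Im of e^((2+5i)t)v: X_1 = e^(2t)(cos(5t)·(2,-1) + sin(5t)·(-1,0)), X_2 = e^(2t)(sin(5t)·(2,-1) - cos(5t)·(-1,0)).
General solution: C_1X_1 + C_2X_2.

u(t) = -C_1e^(2t)sin(5t) + 2C_1e^(2t)cos(5t) + 2C_2e^(2t)sin(5t) + C_2e^(2t)cos(5t), v(t) = -C_1e^(2t)cos(5t) - C_2e^(2t)sin(5t)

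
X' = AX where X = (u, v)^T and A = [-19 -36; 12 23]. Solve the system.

Coefficient matrix A = [[-19, -36], [12, 23]].
Characteristic polynomial det(A - λI) = λ^2 - 4λ - 5 = 0.
Eigenvalues λ = -1, 5.
For λ=-1: (A-λI) row 1 is [-18, -36], so an eigenvector is (2, -1).
For λ=5: (A-λI) row 1 is [-24, -36], so an eigenvector is (3, -2).
General solution: K_1e^(-t)(2,-1) + K_2e^(5t)(3,-2).

u(t) = 2K_1e^(-t) + 3K_2e^(5t), v(t) = -K_1e^(-t) - 2K_2e^(5t)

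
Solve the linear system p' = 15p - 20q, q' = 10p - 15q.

Coefficient matrix A = [[15, -20], [10, -15]].
Characteristic polynomial det(A - λI) = λ^2 - 25 = 0.
Eigenvalues λ = 5, -5.
For λ=5: (A-λI) row 1 is [10, -20], so an eigenvector is (2, 1).
For λ=-5: (A-λI) row 1 is [20, -20], so an eigenvector is (-1, -1).
General solution: C_1e^(5t)(2,1) + C_2e^(-5t)(-1,-1).

p(t) = 2C_1e^(5t) - C_2e^(-5t), q(t) = C_1e^(5t) - C_2e^(-5t)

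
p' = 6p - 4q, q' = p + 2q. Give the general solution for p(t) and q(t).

p(t) = 2c_1e^(4t) + 2c_2te^(4t) + 3c_2e^(4t), q(t) = c_1e^(4t) + c_2te^(4t) + c_2e^(4t)

Coefficient matrix A = [[6, -4], [1, 2]].
Characteristic polynomial det(A - λI) = λ^2 - 8λ + 16 = 0.
Single eigenvalue λ = 4 with algebraic multiplicity 2.
Eigenvector v = (2,1); generalized eigenvector w with (A-λI)w=v is (3,1).
General solution: e^(4t)[c_1·v + c_2·(t·v + w)].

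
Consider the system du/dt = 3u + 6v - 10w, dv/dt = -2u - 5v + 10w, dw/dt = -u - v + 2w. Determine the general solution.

u(t) = -c_1e^(t) - 2c_2e^(2t) - c_3e^(-3t), v(t) = 2c_1e^(t) + 2c_2e^(2t) + c_3e^(-3t), w(t) = c_1e^(t) + c_2e^(2t)

Coefficient matrix A = [[3, 6, -10], [-2, -5, 10], [-1, -1, 2]].
det(A - λI) = 0 gives eigenvalues λ = 1, 2, -3.
For λ=1: eigenvector (-1,2,1).
For λ=2: eigenvector (-2,2,1).
For λ=-3: eigenvector (-1,1,0).
General solution: c_1e^(t)(-1,2,1) + c_2e^(2t)(-2,2,1) + c_3e^(-3t)(-1,1,0).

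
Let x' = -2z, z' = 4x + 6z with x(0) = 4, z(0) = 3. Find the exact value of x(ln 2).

-68

A = [[0,-2],[4,6]]; eigenvalues λ = 2, 4.
Eigenvectors: (-1,1) for λ=2, (1,-2) for λ=4.
From the initial condition, c_1 = -11, c_2 = -7.
x(ln 2) = (-11)(2^2)(-1) + (-7)(2^4)(1) = -68.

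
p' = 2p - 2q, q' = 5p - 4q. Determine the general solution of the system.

p(t) = C_1e^(-t)sin(t) - C_1e^(-t)cos(t) - C_2e^(-t)sin(t) - C_2e^(-t)cos(t), q(t) = C_1e^(-t)sin(t) - 2C_1e^(-t)cos(t) - 2C_2e^(-t)sin(t) - C_2e^(-t)cos(t)

Coefficient matrix A = [[2, -2], [5, -4]].
Characteristic polynomial det(A - λI) = λ^2 + 2λ + 2 = 0.
Eigenvalues λ = -1 ± i (complex conjugate pair).
For λ=-1+i: an eigenvector is (-1,-2) - i(1,1) = (-1 - i, -2 - i).
A real fundamental pair from Re and Im of e^((-1+i)t)v: X_1 = e^(-t)(cos(t)·(-1,-2) + sin(t)·(1,1)), X_2 = e^(-t)(sin(t)·(-1,-2) - cos(t)·(1,1)).
General solution: C_1X_1 + C_2X_2.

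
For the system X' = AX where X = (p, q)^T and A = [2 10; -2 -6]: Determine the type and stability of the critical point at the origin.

stable spiral

A = [[2,10],[-2,-6]]; det(A-λI) = λ^2 + 4λ + 8.
λ = -2 ± 2i: negative real part.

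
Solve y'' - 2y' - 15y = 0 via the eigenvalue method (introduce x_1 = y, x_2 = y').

Let x_1 = y, x_2 = y'. Then x_1' = x_2 and x_2' = 15x_1 + 2x_2.
A = [[0,1],[15,2]]; det(A-λI) = λ^2 - 2λ - 15.
Eigenvalues λ = 5, -3 with eigenvectors (1,5), (1,-3).

y(t) = K_1e^(5t) + K_2e^(-3t)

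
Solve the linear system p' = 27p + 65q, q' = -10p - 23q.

Coefficient matrix A = [[27, 65], [-10, -23]].
Characteristic polynomial det(A - λI) = λ^2 - 4λ + 29 = 0.
Eigenvalues λ = 2 ± 5i (complex conjugate pair).
For λ=2+5i: an eigenvector is (3,-1) - i(2,-1) = (3 - 2i, -1 + i).
A real fundamental pair from Re and Im of e^((2+5i)t)v: X_1 = e^(2t)(cos(5t)·(3,-1) + sin(5t)·(2,-1)), X_2 = e^(2t)(sin(5t)·(3,-1) - cos(5t)·(2,-1)).
General solution: c_1X_1 + c_2X_2.

p(t) = 2c_1e^(2t)sin(5t) + 3c_1e^(2t)cos(5t) + 3c_2e^(2t)sin(5t) - 2c_2e^(2t)cos(5t), q(t) = -c_1e^(2t)sin(5t) - c_1e^(2t)cos(5t) - c_2e^(2t)sin(5t) + c_2e^(2t)cos(5t)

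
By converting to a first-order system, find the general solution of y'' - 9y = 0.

y(t) = c_1e^(3t) + c_2e^(-3t)

Let x_1 = y, x_2 = y'. Then x_1' = x_2 and x_2' = 9x_1.
A = [[0,1],[9,0]]; det(A-λI) = λ^2 - 9.
Eigenvalues λ = 3, -3 with eigenvectors (1,3), (1,-3).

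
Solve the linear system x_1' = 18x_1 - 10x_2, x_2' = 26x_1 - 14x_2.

x_1(t) = -c_1e^(2t)sin(2t) - 2c_1e^(2t)cos(2t) - 2c_2e^(2t)sin(2t) + c_2e^(2t)cos(2t), x_2(t) = -2c_1e^(2t)sin(2t) - 3c_1e^(2t)cos(2t) - 3c_2e^(2t)sin(2t) + 2c_2e^(2t)cos(2t)

Coefficient matrix A = [[18, -10], [26, -14]].
Characteristic polynomial det(A - λI) = λ^2 - 4λ + 8 = 0.
Eigenvalues λ = 2 ± 2i (complex conjugate pair).
For λ=2+2i: an eigenvector is (-2,-3) - i(-1,-2) = (-2 + i, -3 + 2i).
A real fundamental pair from Re and Im of e^((2+2i)t)v: X_1 = e^(2t)(cos(2t)·(-2,-3) + sin(2t)·(-1,-2)), X_2 = e^(2t)(sin(2t)·(-2,-3) - cos(2t)·(-1,-2)).
General solution: c_1X_1 + c_2X_2.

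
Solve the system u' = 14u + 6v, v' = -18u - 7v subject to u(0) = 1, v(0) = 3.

Coefficient matrix A = [[14, 6], [-18, -7]].
Characteristic polynomial det(A - λI) = λ^2 - 7λ + 10 = 0.
Eigenvalues λ = 5, 2.
For λ=5: (A-λI) row 1 is [9, 6], so an eigenvector is (2, -3).
For λ=2: (A-λI) row 1 is [12, 6], so an eigenvector is (-1, 2).
General solution: K_1e^(5t)(2,-3) + K_2e^(2t)(-1,2).
Applying u(0)=1, v(0)=3 gives K_1=5, K_2=9.

u(t) = 10e^(5t) - 9e^(2t), v(t) = -15e^(5t) + 18e^(2t)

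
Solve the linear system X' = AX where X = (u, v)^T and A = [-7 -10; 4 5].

u(t) = K_1e^(-t)sin(2t) - 2K_1e^(-t)cos(2t) - 2K_2e^(-t)sin(2t) - K_2e^(-t)cos(2t), v(t) = -K_1e^(-t)sin(2t) + K_1e^(-t)cos(2t) + K_2e^(-t)sin(2t) + K_2e^(-t)cos(2t)

Coefficient matrix A = [[-7, -10], [4, 5]].
Characteristic polynomial det(A - λI) = λ^2 + 2λ + 5 = 0.
Eigenvalues λ = -1 ± 2i (complex conjugate pair).
For λ=-1+2i: an eigenvector is (-2,1) - i(1,-1) = (-2 - i, 1 + i).
A real fundamental pair from Re and Im of e^((-1+2i)t)v: X_1 = e^(-t)(cos(2t)·(-2,1) + sin(2t)·(1,-1)), X_2 = e^(-t)(sin(2t)·(-2,1) - cos(2t)·(1,-1)).
General solution: K_1X_1 + K_2X_2.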